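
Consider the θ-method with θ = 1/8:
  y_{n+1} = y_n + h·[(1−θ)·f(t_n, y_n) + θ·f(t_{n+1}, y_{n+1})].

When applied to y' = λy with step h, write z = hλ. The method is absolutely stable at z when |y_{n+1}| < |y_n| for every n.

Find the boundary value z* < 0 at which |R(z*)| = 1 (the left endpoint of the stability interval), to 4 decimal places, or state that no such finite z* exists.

z* = -2.6667.

Test eqn y'=λy, z=hλ:
  y_{n+1} = y_n + z·[7/8·y_n + 1/8·y_{n+1}] ⇒ (1 − 1/8z)y_{n+1} = (1 + 7/8z)y_n
  Hence R(z) = (1 + 7/8z)/(1 − 1/8z).

Need |R(x)|<1, x<0.
x=-0.63: |R|=0.4160
R=−1: 1+7/8x = −1+1/8x ⇒ -3/4x=2 ⇒ x=2/(-3/4)=-2.6667
Confirm numerically:
  x=-2.209: |R|=0.73102 <1
  x=-2.184: |R|=0.71563 <1
  x=-1.421: |R|=0.20667 <1
  x=-1.315: |R|=0.12936 <1
  x=-3.229: |R|=1.30047 >1
  x=-3.024: |R|=1.19448 >1
  x=-2.971: |R|=1.16644 >1
So |R|<1 on (-2.6667, 0).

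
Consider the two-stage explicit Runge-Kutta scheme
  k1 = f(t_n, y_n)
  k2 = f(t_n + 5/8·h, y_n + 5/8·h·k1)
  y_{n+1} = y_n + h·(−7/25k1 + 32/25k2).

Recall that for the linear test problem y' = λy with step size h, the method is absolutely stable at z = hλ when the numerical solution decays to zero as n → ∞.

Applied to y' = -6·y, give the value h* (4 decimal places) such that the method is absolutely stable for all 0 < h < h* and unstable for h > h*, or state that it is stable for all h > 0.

On y'=λy, z=hλ:
  k1=λy_n ⇒ h·k1=z·y_n;  k2=λ(1+5/8z)y_n ⇒ h·k2=z(1+5/8z)y_n
  y_{n+1}/y_n = 1 − 7/25z + 32/25z(1+5/8z) = 1 + z + 4/5z²
  R(z) = 1 + z + 4/5z².

Need |R(x)|<1, x<0.
x=-0.98: |R|=0.7883
R=1: x+4/5x²=0 ⇒ x=−5/4=-1.2500; min R=1−1/(4·4/5)=0.6875>−1
Confirm numerically:
  x=-1.065: |R|=0.84238 <1
  x=-0.884: |R|=0.74116 <1
  x=-0.873: |R|=0.73670 <1
  x=-1.501: |R|=1.30140 >1
  x=-1.482: |R|=1.27506 >1
Stable set (-1.2500, 0).

(-1.2500,0); λ=-6 ⇒ h* = (5/4)/6 = 0.2083.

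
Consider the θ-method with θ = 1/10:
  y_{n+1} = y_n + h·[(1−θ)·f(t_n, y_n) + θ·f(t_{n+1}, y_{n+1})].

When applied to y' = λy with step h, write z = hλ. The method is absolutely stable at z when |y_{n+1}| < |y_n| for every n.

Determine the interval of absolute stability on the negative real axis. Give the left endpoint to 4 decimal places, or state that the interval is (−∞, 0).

With y'=λy (z=hλ):
  y_{n+1} = y_n + z·[9/10·y_n + 1/10·y_{n+1}] ⇒ (1 − 1/10z)y_{n+1} = (1 + 9/10z)y_n
  ⇒ R(z) = (1 + 9/10z)/(1 − 1/10z).

Need |R(x)|<1, x<0.
x=-1.65: |R|=0.4163
R=−1: 1+9/10x = −1+1/10x ⇒ -4/5x=2 ⇒ x=2/(-4/5)=-2.5000
Confirm numerically:
  x=-1.994: |R|=0.66250 <1
  x=-1.491: |R|=0.29754 <1
  x=-1.002: |R|=0.08926 <1
  x=-2.870: |R|=1.22999 >1
  x=-2.849: |R|=1.21729 >1
So |R|<1 on (-2.5000, 0).

(-2.5000, 0).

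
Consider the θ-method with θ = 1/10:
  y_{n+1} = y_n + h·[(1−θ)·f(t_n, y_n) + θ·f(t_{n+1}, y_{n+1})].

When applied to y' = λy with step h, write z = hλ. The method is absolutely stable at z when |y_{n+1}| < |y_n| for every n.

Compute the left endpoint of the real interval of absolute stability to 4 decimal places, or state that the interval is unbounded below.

On y'=λy, z=hλ:
  y_{n+1} = y_n + z·[9/10·y_n + 1/10·y_{n+1}] ⇒ (1 − 1/10z)y_{n+1} = (1 + 9/10z)y_n
  Hence R(z) = (1 + 9/10z)/(1 − 1/10z).

Solve |R(x)|<1 on ℝ⁻.
x=-1.37: |R|=0.2049
R=−1: 1+9/10x = −1+1/10x ⇒ -4/5x=2 ⇒ x=2/(-4/5)=-2.5000
Confirm numerically:
  x=-2.207: |R|=0.80798 <1
  x=-1.971: |R|=0.64648 <1
  x=-1.645: |R|=0.41262 <1
  x=-1.483: |R|=0.29147 <1
  x=-2.740: |R|=1.15071 >1
  x=-2.680: |R|=1.11356 >1
  x=-2.667: |R|=1.10547 >1
Stable set (-2.5000, 0).

left endpoint -2.5000.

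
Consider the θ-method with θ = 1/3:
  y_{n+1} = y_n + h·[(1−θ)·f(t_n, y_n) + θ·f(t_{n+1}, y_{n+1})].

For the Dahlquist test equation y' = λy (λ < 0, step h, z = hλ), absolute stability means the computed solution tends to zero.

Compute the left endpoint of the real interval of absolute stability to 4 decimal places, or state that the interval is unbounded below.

With y'=λy (z=hλ):
  y_{n+1} = y_n + z·[2/3·y_n + 1/3·y_{n+1}] ⇒ (1 − 1/3z)y_{n+1} = (1 + 2/3z)y_n
  ⇒ R(z) = (1 + 2/3z)/(1 − 1/3z).

Solve |R(x)|<1 on ℝ⁻.
x=-1.1: |R|=0.1951
R=−1: 1+2/3x = −1+1/3x ⇒ -1/3x=2 ⇒ x=2/(-1/3)=-6.0000
Confirm numerically:
  x=-4.893: |R|=0.85975 <1
  x=-3.987: |R|=0.71189 <1
  x=-3.493: |R|=0.61389 <1
  x=-6.288: |R|=1.03101 >1
  x=-6.224: |R|=1.02428 >1
Interval (-6.0000, 0).

left endpoint -6.0000.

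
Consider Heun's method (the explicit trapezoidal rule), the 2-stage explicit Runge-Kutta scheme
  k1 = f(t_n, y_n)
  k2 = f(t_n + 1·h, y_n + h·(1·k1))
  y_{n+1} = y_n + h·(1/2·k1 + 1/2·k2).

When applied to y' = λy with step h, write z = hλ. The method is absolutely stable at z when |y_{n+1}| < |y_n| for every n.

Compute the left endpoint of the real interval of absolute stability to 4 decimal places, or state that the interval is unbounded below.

left endpoint -2.0000.

With y'=λy (z=hλ):
  order 2, 2-stage ⇒ R(z)=1+z+z^2/2
  (e.g. R(-0.57)=0.59245, |R|=0.59245)

Solve |R(x)|<1 on ℝ⁻.
x=-0.57: |R|=0.5924
|R(-1.83)|=0.8445 |R(-0.97)|=0.5005 |R(-0.78)|=0.5242
Bisect:
  x_lo=-2.7624 |R|=2.0530  x_hi=-0.0961 |R|=0.9085
  mid=-1.42923 |R|=0.59212 →hi
  mid=-2.09582 |R|=1.10041 →lo
  mid=-1.76253 |R|=0.79072 →hi
  mid=-1.92917 |R|=0.93168 →hi
  mid=-2.01249 |R|=1.01257 →lo
  mid=-1.97083 |R|=0.97126 →hi
  mid=-1.99166 |R|=0.99170 →hi
  mid=-2.00208 |R|=1.00208 →lo
  mid=-1.99687 |R|=0.99688 →hi
  ...
  [-2.00013,-1.99996] ⇒ x*=-2.0000
Interval (-2.0000, 0).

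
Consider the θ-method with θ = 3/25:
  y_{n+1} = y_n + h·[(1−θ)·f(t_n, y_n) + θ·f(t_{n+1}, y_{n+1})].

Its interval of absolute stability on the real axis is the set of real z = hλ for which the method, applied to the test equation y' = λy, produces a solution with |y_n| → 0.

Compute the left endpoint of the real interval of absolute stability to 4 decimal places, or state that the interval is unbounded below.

Set f=λy, z=hλ:
  y_{n+1} = y_n + z·[22/25·y_n + 3/25·y_{n+1}] ⇒ (1 − 3/25z)y_{n+1} = (1 + 22/25z)y_n
  Hence R(z) = (1 + 22/25z)/(1 − 3/25z).

Boundary: |R(x)|=1, x<0.
x=-0.95: |R|=0.1472
R=−1: 1+22/25x = −1+3/25x ⇒ -19/25x=2 ⇒ x=2/(-19/25)=-2.6316
Confirm numerically:
  x=-1.806: |R|=0.48432 <1
  x=-1.747: |R|=0.44423 <1
  x=-1.480: |R|=0.25679 <1
  x=-1.478: |R|=0.25535 <1
  x=-3.166: |R|=1.29434 >1
  x=-2.879: |R|=1.13976 >1
Interval (-2.6316, 0).

left endpoint -2.6316.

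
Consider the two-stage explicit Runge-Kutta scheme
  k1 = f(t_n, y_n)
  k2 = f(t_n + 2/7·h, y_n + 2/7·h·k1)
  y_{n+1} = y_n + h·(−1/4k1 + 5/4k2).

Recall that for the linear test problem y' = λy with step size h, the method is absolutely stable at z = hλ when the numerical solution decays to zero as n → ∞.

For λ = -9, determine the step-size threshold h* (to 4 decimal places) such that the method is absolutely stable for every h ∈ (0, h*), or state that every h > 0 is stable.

On y'=λy, z=hλ:
  k1=λy_n ⇒ h·k1=z·y_n;  k2=λ(1+2/7z)y_n ⇒ h·k2=z(1+2/7z)y_n
  y_{n+1}/y_n = 1 − 1/4z + 5/4z(1+2/7z) = 1 + z + 5/14z²
  so R(z) = 1 + z + 5/14z².

Solve |R(x)|<1 on ℝ⁻.
x=-0.45: |R|=0.6223
R=1: x+5/14x²=0 ⇒ x=−14/5=-2.8000; min R=1−1/(4·5/14)=0.3000>−1
Confirm numerically:
  x=-1.494: |R|=0.30316 <1
  x=-1.314: |R|=0.30264 <1
  x=-1.284: |R|=0.30481 <1
  x=-2.968: |R|=1.17808 >1
  x=-2.941: |R|=1.14810 >1
So |R|<1 on (-2.8000, 0).

(-2.8000,0); λ=-9 ⇒ h* = (14/5)/9 = 0.3111.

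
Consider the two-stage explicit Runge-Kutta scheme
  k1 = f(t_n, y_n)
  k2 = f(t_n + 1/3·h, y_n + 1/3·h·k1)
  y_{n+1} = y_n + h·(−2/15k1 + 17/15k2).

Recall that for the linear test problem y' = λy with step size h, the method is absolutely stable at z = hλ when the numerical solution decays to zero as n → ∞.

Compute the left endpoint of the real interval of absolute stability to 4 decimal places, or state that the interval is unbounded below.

With y'=λy (z=hλ):
  k1=λy_n ⇒ h·k1=z·y_n;  k2=λ(1+1/3z)y_n ⇒ h·k2=z(1+1/3z)y_n
  y_{n+1}/y_n = 1 − 2/15z + 17/15z(1+1/3z) = 1 + z + 17/45z²
  so R(z) = 1 + z + 17/45z².

Boundary: |R(x)|=1, x<0.
x=-1.58: |R|=0.3631
R=1: x+17/45x²=0 ⇒ x=−45/17=-2.6471; min R=1−1/(4·17/45)=0.3382>−1
Confirm numerically:
  x=-2.348: |R|=0.73473 <1
  x=-1.447: |R|=0.34399 <1
  x=-1.204: |R|=0.34363 <1
  x=-2.893: |R|=1.26879 >1
  x=-2.887: |R|=1.26169 >1
Stable set (-2.6471, 0).

left endpoint -2.6471.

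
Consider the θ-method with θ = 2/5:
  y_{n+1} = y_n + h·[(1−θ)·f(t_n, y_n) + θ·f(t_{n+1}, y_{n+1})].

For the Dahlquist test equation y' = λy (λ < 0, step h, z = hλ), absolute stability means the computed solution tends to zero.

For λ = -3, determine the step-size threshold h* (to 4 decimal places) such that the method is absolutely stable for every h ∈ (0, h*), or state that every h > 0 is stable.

On y'=λy, z=hλ:
  y_{n+1} = y_n + z·[3/5·y_n + 2/5·y_{n+1}] ⇒ (1 − 2/5z)y_{n+1} = (1 + 3/5z)y_n
  ⇒ R(z) = (1 + 3/5z)/(1 − 2/5z).

Need |R(x)|<1, x<0.
x=-0.48: |R|=0.5973
R=−1: 1+3/5x = −1+2/5x ⇒ -1/5x=2 ⇒ x=2/(-1/5)=-10.0000
Confirm numerically:
  x=-9.877: |R|=0.99503 <1
  x=-7.014: |R|=0.84307 <1
  x=-6.076: |R|=0.77122 <1
  x=-10.584: |R|=1.02232 >1
  x=-10.565: |R|=1.02162 >1
  x=-10.232: |R|=1.00911 >1
Stable set (-10.0000, 0).

(-10.0000,0); λ=-3 ⇒ h* = (10)/3 = 3.3333.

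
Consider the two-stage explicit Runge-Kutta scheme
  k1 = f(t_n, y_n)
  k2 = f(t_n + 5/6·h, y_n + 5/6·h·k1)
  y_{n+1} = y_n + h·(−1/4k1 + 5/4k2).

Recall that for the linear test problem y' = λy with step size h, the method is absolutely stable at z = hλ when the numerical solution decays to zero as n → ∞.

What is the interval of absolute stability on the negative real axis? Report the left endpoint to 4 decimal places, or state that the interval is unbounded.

z∈(-0.9600,0).

Test eqn y'=λy, z=hλ:
  k1=λy_n ⇒ h·k1=z·y_n;  k2=λ(1+5/6z)y_n ⇒ h·k2=z(1+5/6z)y_n
  y_{n+1}/y_n = 1 − 1/4z + 5/4z(1+5/6z) = 1 + z + 25/24z²
  ⇒ R(z) = 1 + z + 25/24z².

Boundary: |R(x)|=1, x<0.
x=-0.97: |R|=1.0101
R=1: x+25/24x²=0 ⇒ x=−24/25=-0.9600; min R=1−1/(4·25/24)=0.7600>−1
Confirm numerically:
  x=-0.802: |R|=0.86800 <1
  x=-0.761: |R|=0.84225 <1
  x=-0.585: |R|=0.77148 <1
  x=-1.154: |R|=1.23320 >1
  x=-1.021: |R|=1.06488 >1
Interval (-0.9600, 0).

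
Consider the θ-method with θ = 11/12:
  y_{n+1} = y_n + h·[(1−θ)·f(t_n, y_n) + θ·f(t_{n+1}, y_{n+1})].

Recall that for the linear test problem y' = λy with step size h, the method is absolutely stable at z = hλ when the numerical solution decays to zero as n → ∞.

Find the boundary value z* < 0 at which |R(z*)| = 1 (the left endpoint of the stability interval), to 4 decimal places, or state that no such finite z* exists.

(−∞, 0) — no finite endpoint.

Test eqn y'=λy, z=hλ:
  y_{n+1} = y_n + z·[1/12·y_n + 11/12·y_{n+1}] ⇒ (1 − 11/12z)y_{n+1} = (1 + 1/12z)y_n
  Hence R(z) = (1 + 1/12z)/(1 − 11/12z).

Find x<0 with |R(x)|<1.
x=-1.4: |R|=0.3869
x=-2: |R|=0.2941
x=-10: |R|=0.0164
x=-100: |R|=0.0791
θ=11/12≥1/2 ⇒ |1+1/12x|<|1−11/12x| ∀x<0 ⇒ stable on all of ℝ⁻.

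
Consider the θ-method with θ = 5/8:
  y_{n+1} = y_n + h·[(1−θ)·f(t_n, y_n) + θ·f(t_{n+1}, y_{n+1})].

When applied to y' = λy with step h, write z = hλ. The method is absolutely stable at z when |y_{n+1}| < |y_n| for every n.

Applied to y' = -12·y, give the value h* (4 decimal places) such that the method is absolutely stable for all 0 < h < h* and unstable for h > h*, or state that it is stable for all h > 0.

With y'=λy (z=hλ):
  y_{n+1} = y_n + z·[3/8·y_n + 5/8·y_{n+1}] ⇒ (1 − 5/8z)y_{n+1} = (1 + 3/8z)y_n
  R(z) = (1 + 3/8z)/(1 − 5/8z).

Find x<0 with |R(x)|<1.
x=-1.2: |R|=0.3143
x=-2: |R|=0.1111
x=-10: |R|=0.3793
x=-100: |R|=0.5748
θ=5/8≥1/2 ⇒ |1+3/8x|<|1−5/8x| ∀x<0 ⇒ unbounded interval.

(−∞, 0) — no finite endpoint. Any h>0 works for λ=-12.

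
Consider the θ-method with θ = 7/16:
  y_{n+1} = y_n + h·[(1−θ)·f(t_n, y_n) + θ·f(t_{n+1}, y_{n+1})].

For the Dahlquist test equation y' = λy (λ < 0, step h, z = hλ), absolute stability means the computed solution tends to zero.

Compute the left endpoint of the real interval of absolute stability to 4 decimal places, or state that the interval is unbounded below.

With y'=λy (z=hλ):
  y_{n+1} = y_n + z·[9/16·y_n + 7/16·y_{n+1}] ⇒ (1 − 7/16z)y_{n+1} = (1 + 9/16z)y_n
  R(z) = (1 + 9/16z)/(1 − 7/16z).

Solve |R(x)|<1 on ℝ⁻.
x=-1.15: |R|=0.2349
R=−1: 1+9/16x = −1+7/16x ⇒ -1/8x=2 ⇒ x=2/(-1/8)=-16.0000
Confirm numerically:
  x=-15.846: |R|=0.99757 <1
  x=-14.253: |R|=0.96982 <1
  x=-10.368: |R|=0.87283 <1
  x=-16.169: |R|=1.00262 >1
  x=-16.076: |R|=1.00118 >1
Stable set (-16.0000, 0).

z* = -16.0000.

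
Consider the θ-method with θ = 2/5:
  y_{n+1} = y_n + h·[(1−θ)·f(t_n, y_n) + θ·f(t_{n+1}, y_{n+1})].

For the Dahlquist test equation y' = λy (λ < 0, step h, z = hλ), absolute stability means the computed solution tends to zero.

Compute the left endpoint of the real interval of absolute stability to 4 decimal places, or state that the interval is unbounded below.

left endpoint -10.0000.

Test eqn y'=λy, z=hλ:
  y_{n+1} = y_n + z·[3/5·y_n + 2/5·y_{n+1}] ⇒ (1 − 2/5z)y_{n+1} = (1 + 3/5z)y_n
  Hence R(z) = (1 + 3/5z)/(1 − 2/5z).

Need |R(x)|<1, x<0.
x=-0.71: |R|=0.4470
R=−1: 1+3/5x = −1+2/5x ⇒ -1/5x=2 ⇒ x=2/(-1/5)=-10.0000
Confirm numerically:
  x=-9.650: |R|=0.98560 <1
  x=-7.464: |R|=0.87274 <1
  x=-7.087: |R|=0.84808 <1
  x=-6.010: |R|=0.76557 <1
  x=-10.377: |R|=1.01464 >1
  x=-10.315: |R|=1.01229 >1
  x=-10.073: |R|=1.00290 >1
So |R|<1 on (-10.0000, 0).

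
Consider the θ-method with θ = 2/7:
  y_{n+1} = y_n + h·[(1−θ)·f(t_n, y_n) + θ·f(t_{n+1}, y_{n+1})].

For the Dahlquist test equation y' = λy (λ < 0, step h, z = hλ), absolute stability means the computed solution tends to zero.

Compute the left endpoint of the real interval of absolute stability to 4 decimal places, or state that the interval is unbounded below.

left endpoint -4.6667.

Set f=λy, z=hλ:
  y_{n+1} = y_n + z·[5/7·y_n + 2/7·y_{n+1}] ⇒ (1 − 2/7z)y_{n+1} = (1 + 5/7z)y_n
  R(z) = (1 + 5/7z)/(1 − 2/7z).

Need |R(x)|<1, x<0.
x=-1.58: |R|=0.0886
R=−1: 1+5/7x = −1+2/7x ⇒ -3/7x=2 ⇒ x=2/(-3/7)=-4.6667
Confirm numerically:
  x=-4.208: |R|=0.91074 <1
  x=-2.648: |R|=0.50748 <1
  x=-2.411: |R|=0.42759 <1
  x=-5.027: |R|=1.06339 >1
  x=-4.689: |R|=1.00409 >1
Stable set (-4.6667, 0).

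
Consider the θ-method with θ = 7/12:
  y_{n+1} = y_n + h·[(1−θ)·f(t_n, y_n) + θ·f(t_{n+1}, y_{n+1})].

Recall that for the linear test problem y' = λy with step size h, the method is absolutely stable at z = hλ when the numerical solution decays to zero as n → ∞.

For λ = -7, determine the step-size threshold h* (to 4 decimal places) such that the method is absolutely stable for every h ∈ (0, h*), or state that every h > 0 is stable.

interval (−∞, 0). Any h>0 works for λ=-7.

On y'=λy, z=hλ:
  y_{n+1} = y_n + z·[5/12·y_n + 7/12·y_{n+1}] ⇒ (1 − 7/12z)y_{n+1} = (1 + 5/12z)y_n
  ⇒ R(z) = (1 + 5/12z)/(1 − 7/12z).

Boundary: |R(x)|=1, x<0.
x=-0.76: |R|=0.4734
x=-2: |R|=0.0769
x=-10: |R|=0.4634
x=-100: |R|=0.6854
θ=7/12≥1/2 ⇒ |1+5/12x|<|1−7/12x| ∀x<0 ⇒ interval (−∞,0).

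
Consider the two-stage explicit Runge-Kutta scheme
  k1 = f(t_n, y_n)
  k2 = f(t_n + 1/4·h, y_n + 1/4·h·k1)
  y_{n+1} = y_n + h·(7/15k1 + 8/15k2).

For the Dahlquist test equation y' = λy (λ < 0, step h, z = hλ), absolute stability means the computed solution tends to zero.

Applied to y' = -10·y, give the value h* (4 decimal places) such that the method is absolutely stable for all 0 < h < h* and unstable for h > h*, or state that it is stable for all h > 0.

Set f=λy, z=hλ:
  k1=λy_n ⇒ h·k1=z·y_n;  k2=λ(1+1/4z)y_n ⇒ h·k2=z(1+1/4z)y_n
  y_{n+1}/y_n = 1 + 7/15z + 8/15z(1+1/4z) = 1 + z + 2/15z²
  so R(z) = 1 + z + 2/15z².

Solve |R(x)|<1 on ℝ⁻.
x=-1.62: |R|=0.2701
R=1: x+2/15x²=0 ⇒ x=−15/2=-7.5000; min R=1−1/(4·2/15)=-0.8750>−1
Confirm numerically:
  x=-6.804: |R|=0.36859 <1
  x=-5.697: |R|=0.36956 <1
  x=-4.390: |R|=0.82039 <1
  x=-4.101: |R|=0.85857 <1
  x=-8.006: |R|=1.54014 >1
  x=-7.604: |R|=1.10544 >1
So |R|<1 on (-7.5000, 0).

(-7.5000,0); λ=-10 ⇒ h* = (15/2)/10 = 0.7500.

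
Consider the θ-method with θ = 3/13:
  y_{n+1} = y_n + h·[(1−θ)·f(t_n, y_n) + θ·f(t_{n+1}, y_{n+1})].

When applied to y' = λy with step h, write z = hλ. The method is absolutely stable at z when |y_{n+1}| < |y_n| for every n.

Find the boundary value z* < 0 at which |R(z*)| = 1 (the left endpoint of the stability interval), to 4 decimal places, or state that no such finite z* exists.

z* = -3.7143.

With y'=λy (z=hλ):
  y_{n+1} = y_n + z·[10/13·y_n + 3/13·y_{n+1}] ⇒ (1 − 3/13z)y_{n+1} = (1 + 10/13z)y_n
  so R(z) = (1 + 10/13z)/(1 − 3/13z).

Boundary: |R(x)|=1, x<0.
x=-0.43: |R|=0.6088
R=−1: 1+10/13x = −1+3/13x ⇒ -7/13x=2 ⇒ x=2/(-7/13)=-3.7143
Confirm numerically:
  x=-3.649: |R|=0.98092 <1
  x=-3.419: |R|=0.91112 <1
  x=-1.946: |R|=0.34292 <1
  x=-1.612: |R|=0.17493 <1
  x=-3.960: |R|=1.06913 >1
  x=-3.738: |R|=1.00686 >1
Interval (-3.7143, 0).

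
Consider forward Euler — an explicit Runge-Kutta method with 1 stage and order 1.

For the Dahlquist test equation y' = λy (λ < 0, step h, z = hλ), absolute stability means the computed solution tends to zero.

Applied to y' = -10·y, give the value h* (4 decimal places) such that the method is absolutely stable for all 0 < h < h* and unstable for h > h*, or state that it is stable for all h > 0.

(-2.0000,0); λ=-10 ⇒ h* = 0.2000.

Test eqn y'=λy, z=hλ:
  order 1, 1-stage ⇒ R(z)=1+z
  (e.g. R(-1.41)=-0.41000, |R|=0.41000)

Boundary: |R(x)|=1, x<0.
x=-1.41: |R|=0.4100
|R(-2.37)|=1.3700 |R(-1.61)|=0.6100 |R(-0.63)|=0.3700
Bisect:
  x_lo=-2.6103 |R|=1.6103  x_hi=-0.1872 |R|=0.8128
  mid=-1.39872 |R|=0.39872 →hi
  mid=-2.00450 |R|=1.00450 →lo
  mid=-1.70161 |R|=0.70161 →hi
  mid=-1.85305 |R|=0.85305 →hi
  mid=-1.92878 |R|=0.92878 →hi
  mid=-1.96664 |R|=0.96664 →hi
  mid=-1.98557 |R|=0.98557 →hi
  mid=-1.99503 |R|=0.99503 →hi
  mid=-1.99976 |R|=0.99976 →hi
  ...
  [-2.00006,-1.99991] ⇒ x*=-2.0000
So |R|<1 on (-2.0000, 0).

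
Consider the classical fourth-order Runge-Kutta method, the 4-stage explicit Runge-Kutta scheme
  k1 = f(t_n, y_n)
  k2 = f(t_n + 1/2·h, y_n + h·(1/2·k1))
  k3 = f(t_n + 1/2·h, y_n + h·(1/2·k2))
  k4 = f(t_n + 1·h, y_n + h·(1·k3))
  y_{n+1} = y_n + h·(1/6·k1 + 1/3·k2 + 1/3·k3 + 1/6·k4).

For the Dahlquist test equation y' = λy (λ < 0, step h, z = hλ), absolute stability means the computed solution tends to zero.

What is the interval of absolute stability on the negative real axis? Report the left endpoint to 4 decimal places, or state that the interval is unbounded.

z∈(-2.7853,0).

With y'=λy (z=hλ):
  order 4, 4-stage ⇒ R(z)=1+z+z^2/2+z^3/6+z^4/24
  (e.g. R(-0.52)=0.59481, |R|=0.59481)

Find x<0 with |R(x)|<1.
x=-0.52: |R|=0.5948
|R(-1.8)|=0.2854 |R(-1.57)|=0.2706 |R(-1.54)|=0.2714
Bisect:
  x_lo=-3.4416 |R|=2.5322  x_hi=-0.1015 |R|=0.9035
  mid=-1.77155 |R|=0.28140 →hi
  mid=-2.60657 |R|=0.76232 →hi
  mid=-3.02408 |R|=1.42390 →lo
  mid=-2.81533 |R|=1.04623 →lo
  mid=-2.71095 |R|=0.89358 →hi
  mid=-2.76314 |R|=0.96711 →hi
  mid=-2.78923 |R|=1.00595 →lo
  mid=-2.77619 |R|=0.98635 →hi
  mid=-2.78271 |R|=0.99611 →hi
  mid=-2.78597 |R|=1.00102 →lo
  ...
  [-2.78536,-2.78516] ⇒ x*=-2.7853
Interval (-2.7853, 0).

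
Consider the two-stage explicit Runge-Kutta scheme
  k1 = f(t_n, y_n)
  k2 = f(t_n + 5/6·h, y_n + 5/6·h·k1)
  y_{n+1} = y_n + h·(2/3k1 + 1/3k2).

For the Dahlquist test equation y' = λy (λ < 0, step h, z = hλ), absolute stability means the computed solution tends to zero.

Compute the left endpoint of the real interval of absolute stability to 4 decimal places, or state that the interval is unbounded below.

z* = -3.6000.

Test eqn y'=λy, z=hλ:
  k1=λy_n ⇒ h·k1=z·y_n;  k2=λ(1+5/6z)y_n ⇒ h·k2=z(1+5/6z)y_n
  y_{n+1}/y_n = 1 + 2/3z + 1/3z(1+5/6z) = 1 + z + 5/18z²
  R(z) = 1 + z + 5/18z².

Find x<0 with |R(x)|<1.
x=-1.31: |R|=0.1667
R=1: x+5/18x²=0 ⇒ x=−18/5=-3.6000; min R=1−1/(4·5/18)=0.1000>−1
Confirm numerically:
  x=-3.415: |R|=0.82451 <1
  x=-3.351: |R|=0.76822 <1
  x=-1.833: |R|=0.10030 <1
  x=-1.586: |R|=0.11272 <1
  x=-3.975: |R|=1.41406 >1
  x=-3.643: |R|=1.04351 >1
Interval (-3.6000, 0).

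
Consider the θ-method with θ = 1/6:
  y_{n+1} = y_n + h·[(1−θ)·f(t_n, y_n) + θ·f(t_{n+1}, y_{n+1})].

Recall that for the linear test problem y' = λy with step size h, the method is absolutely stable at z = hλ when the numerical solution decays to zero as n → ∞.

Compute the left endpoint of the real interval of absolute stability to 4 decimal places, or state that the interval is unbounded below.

left endpoint -3.0000.

Set f=λy, z=hλ:
  y_{n+1} = y_n + z·[5/6·y_n + 1/6·y_{n+1}] ⇒ (1 − 1/6z)y_{n+1} = (1 + 5/6z)y_n
  R(z) = (1 + 5/6z)/(1 − 1/6z).

Boundary: |R(x)|=1, x<0.
x=-1.39: |R|=0.1286
R=−1: 1+5/6x = −1+1/6x ⇒ -2/3x=2 ⇒ x=2/(-2/3)=-3.0000
Confirm numerically:
  x=-2.352: |R|=0.68966 <1
  x=-1.913: |R|=0.45052 <1
  x=-1.671: |R|=0.30700 <1
  x=-1.543: |R|=0.22736 <1
  x=-3.411: |R|=1.17469 >1
  x=-3.376: |R|=1.16041 >1
  x=-3.218: |R|=1.09460 >1
Interval (-3.0000, 0).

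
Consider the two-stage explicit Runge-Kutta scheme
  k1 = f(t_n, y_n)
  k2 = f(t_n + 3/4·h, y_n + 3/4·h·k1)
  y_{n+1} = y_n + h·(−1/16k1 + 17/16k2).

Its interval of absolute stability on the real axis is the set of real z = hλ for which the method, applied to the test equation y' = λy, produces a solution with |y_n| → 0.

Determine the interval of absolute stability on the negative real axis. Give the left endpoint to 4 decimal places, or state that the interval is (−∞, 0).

Test eqn y'=λy, z=hλ:
  k1=λy_n ⇒ h·k1=z·y_n;  k2=λ(1+3/4z)y_n ⇒ h·k2=z(1+3/4z)y_n
  y_{n+1}/y_n = 1 − 1/16z + 17/16z(1+3/4z) = 1 + z + 51/64z²
  R(z) = 1 + z + 51/64z².

Find x<0 with |R(x)|<1.
x=-0.98: |R|=0.7853
R=1: x+51/64x²=0 ⇒ x=−64/51=-1.2549; min R=1−1/(4·51/64)=0.6863>−1
Confirm numerically:
  x=-1.112: |R|=0.87337 <1
  x=-1.098: |R|=0.86272 <1
  x=-0.695: |R|=0.68991 <1
  x=-0.515: |R|=0.69635 <1
  x=-1.778: |R|=1.74115 >1
  x=-1.670: |R|=1.55240 >1
Stable set (-1.2549, 0).

z∈(-1.2549,0).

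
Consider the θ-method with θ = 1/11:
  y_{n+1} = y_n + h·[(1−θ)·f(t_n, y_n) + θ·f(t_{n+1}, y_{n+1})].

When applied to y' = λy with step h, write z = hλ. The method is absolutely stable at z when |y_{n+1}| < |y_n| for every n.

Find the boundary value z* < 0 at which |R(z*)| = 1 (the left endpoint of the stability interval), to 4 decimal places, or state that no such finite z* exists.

left endpoint -2.4444.

Set f=λy, z=hλ:
  y_{n+1} = y_n + z·[10/11·y_n + 1/11·y_{n+1}] ⇒ (1 − 1/11z)y_{n+1} = (1 + 10/11z)y_n
  R(z) = (1 + 10/11z)/(1 − 1/11z).

Find x<0 with |R(x)|<1.
x=-0.87: |R|=0.1938
R=−1: 1+10/11x = −1+1/11x ⇒ -9/11x=2 ⇒ x=2/(-9/11)=-2.4444
Confirm numerically:
  x=-2.321: |R|=0.91660 <1
  x=-2.290: |R|=0.89541 <1
  x=-1.791: |R|=0.54022 <1
  x=-1.524: |R|=0.33855 <1
  x=-2.566: |R|=1.08064 >1
  x=-2.553: |R|=1.07209 >1
Interval (-2.4444, 0).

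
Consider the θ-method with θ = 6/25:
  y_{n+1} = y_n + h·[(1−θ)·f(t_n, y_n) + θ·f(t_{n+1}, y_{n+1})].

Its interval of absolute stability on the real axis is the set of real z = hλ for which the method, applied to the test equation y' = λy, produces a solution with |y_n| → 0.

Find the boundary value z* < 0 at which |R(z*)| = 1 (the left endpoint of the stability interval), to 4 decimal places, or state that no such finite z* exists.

Set f=λy, z=hλ:
  y_{n+1} = y_n + z·[19/25·y_n + 6/25·y_{n+1}] ⇒ (1 − 6/25z)y_{n+1} = (1 + 19/25z)y_n
  ⇒ R(z) = (1 + 19/25z)/(1 − 6/25z).

Find x<0 with |R(x)|<1.
x=-1.54: |R|=0.1244
R=−1: 1+19/25x = −1+6/25x ⇒ -13/25x=2 ⇒ x=2/(-13/25)=-3.8462
Confirm numerically:
  x=-2.792: |R|=0.67178 <1
  x=-2.613: |R|=0.60590 <1
  x=-1.835: |R|=0.27395 <1
  x=-4.225: |R|=1.09782 >1
  x=-4.193: |R|=1.08990 >1
Interval (-3.8462, 0).

z* = -3.8462.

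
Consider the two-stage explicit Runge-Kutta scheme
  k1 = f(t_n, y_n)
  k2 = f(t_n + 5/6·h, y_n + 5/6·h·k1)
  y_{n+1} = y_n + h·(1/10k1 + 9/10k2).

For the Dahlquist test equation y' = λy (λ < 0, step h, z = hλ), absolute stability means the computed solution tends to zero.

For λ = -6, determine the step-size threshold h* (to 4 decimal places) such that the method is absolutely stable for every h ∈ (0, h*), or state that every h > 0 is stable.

(-1.3333,0); λ=-6 ⇒ h* = (4/3)/6 = 0.2222.

With y'=λy (z=hλ):
  k1=λy_n ⇒ h·k1=z·y_n;  k2=λ(1+5/6z)y_n ⇒ h·k2=z(1+5/6z)y_n
  y_{n+1}/y_n = 1 + 1/10z + 9/10z(1+5/6z) = 1 + z + 3/4z²
  so R(z) = 1 + z + 3/4z².

Find x<0 with |R(x)|<1.
x=-1.39: |R|=1.0591
R=1: x+3/4x²=0 ⇒ x=−4/3=-1.3333; min R=1−1/(4·3/4)=0.6667>−1
Confirm numerically:
  x=-1.289: |R|=0.95714 <1
  x=-0.971: |R|=0.73613 <1
  x=-0.725: |R|=0.66922 <1
  x=-0.591: |R|=0.67096 <1
  x=-1.691: |R|=1.45361 >1
  x=-1.585: |R|=1.29917 >1
  x=-1.392: |R|=1.06125 >1
So |R|<1 on (-1.3333, 0).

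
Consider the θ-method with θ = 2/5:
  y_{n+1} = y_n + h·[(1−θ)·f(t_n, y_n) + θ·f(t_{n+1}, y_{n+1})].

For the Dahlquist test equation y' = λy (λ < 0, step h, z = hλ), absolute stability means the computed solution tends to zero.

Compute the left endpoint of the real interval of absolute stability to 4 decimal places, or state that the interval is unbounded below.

With y'=λy (z=hλ):
  y_{n+1} = y_n + z·[3/5·y_n + 2/5·y_{n+1}] ⇒ (1 − 2/5z)y_{n+1} = (1 + 3/5z)y_n
  R(z) = (1 + 3/5z)/(1 − 2/5z).

Find x<0 with |R(x)|<1.
x=-0.61: |R|=0.5096
R=−1: 1+3/5x = −1+2/5x ⇒ -1/5x=2 ⇒ x=2/(-1/5)=-10.0000
Confirm numerically:
  x=-8.921: |R|=0.95276 <1
  x=-7.083: |R|=0.84780 <1
  x=-6.683: |R|=0.81939 <1
  x=-4.072: |R|=0.54900 <1
  x=-10.584: |R|=1.02232 >1
  x=-10.571: |R|=1.02184 >1
So |R|<1 on (-10.0000, 0).

z* = -10.0000.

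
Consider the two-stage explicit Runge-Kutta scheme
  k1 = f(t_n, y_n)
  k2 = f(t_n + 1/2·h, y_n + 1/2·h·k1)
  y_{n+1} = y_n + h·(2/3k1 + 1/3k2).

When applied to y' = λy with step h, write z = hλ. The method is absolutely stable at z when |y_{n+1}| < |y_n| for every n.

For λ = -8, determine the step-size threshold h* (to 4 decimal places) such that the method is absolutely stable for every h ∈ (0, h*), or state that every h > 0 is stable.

With y'=λy (z=hλ):
  k1=λy_n ⇒ h·k1=z·y_n;  k2=λ(1+1/2z)y_n ⇒ h·k2=z(1+1/2z)y_n
  y_{n+1}/y_n = 1 + 2/3z + 1/3z(1+1/2z) = 1 + z + 1/6z²
  R(z) = 1 + z + 1/6z².

Need |R(x)|<1, x<0.
x=-1.52: |R|=0.1349
R=1: x+1/6x²=0 ⇒ x=−6=-6.0000; min R=1−1/(4·1/6)=-0.5000>−1
Confirm numerically:
  x=-5.145: |R|=0.26684 <1
  x=-4.486: |R|=0.13197 <1
  x=-3.590: |R|=0.44198 <1
  x=-2.935: |R|=0.49930 <1
  x=-6.537: |R|=1.58506 >1
  x=-6.418: |R|=1.44712 >1
  x=-6.311: |R|=1.32712 >1
So |R|<1 on (-6.0000, 0).

(-6.0000,0); λ=-8 ⇒ h* = (6)/8 = 0.7500.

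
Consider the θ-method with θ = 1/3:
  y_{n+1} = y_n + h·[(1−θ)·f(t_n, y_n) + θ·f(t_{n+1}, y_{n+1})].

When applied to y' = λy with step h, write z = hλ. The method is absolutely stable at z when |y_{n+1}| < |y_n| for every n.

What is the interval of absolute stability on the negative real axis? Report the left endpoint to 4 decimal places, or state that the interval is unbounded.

z∈(-6.0000,0).

With y'=λy (z=hλ):
  y_{n+1} = y_n + z·[2/3·y_n + 1/3·y_{n+1}] ⇒ (1 − 1/3z)y_{n+1} = (1 + 2/3z)y_n
  so R(z) = (1 + 2/3z)/(1 − 1/3z).

Solve |R(x)|<1 on ℝ⁻.
x=-1.43: |R|=0.0316
R=−1: 1+2/3x = −1+1/3x ⇒ -1/3x=2 ⇒ x=2/(-1/3)=-6.0000
Confirm numerically:
  x=-5.837: |R|=0.98155 <1
  x=-4.882: |R|=0.85816 <1
  x=-3.733: |R|=0.66330 <1
  x=-2.649: |R|=0.40680 <1
  x=-6.488: |R|=1.05143 >1
  x=-6.411: |R|=1.04367 >1
So |R|<1 on (-6.0000, 0).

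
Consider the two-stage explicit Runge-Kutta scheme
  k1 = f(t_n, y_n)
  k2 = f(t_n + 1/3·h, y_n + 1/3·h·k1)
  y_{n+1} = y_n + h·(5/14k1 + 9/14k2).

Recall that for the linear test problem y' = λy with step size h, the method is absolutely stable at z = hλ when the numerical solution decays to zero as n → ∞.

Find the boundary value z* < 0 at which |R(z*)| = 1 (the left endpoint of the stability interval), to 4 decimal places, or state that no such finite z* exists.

left endpoint -4.6667.

On y'=λy, z=hλ:
  k1=λy_n ⇒ h·k1=z·y_n;  k2=λ(1+1/3z)y_n ⇒ h·k2=z(1+1/3z)y_n
  y_{n+1}/y_n = 1 + 5/14z + 9/14z(1+1/3z) = 1 + z + 3/14z²
  ⇒ R(z) = 1 + z + 3/14z².

Need |R(x)|<1, x<0.
x=-1.61: |R|=0.0546
R=1: x+3/14x²=0 ⇒ x=−14/3=-4.6667; min R=1−1/(4·3/14)=-0.1667>−1
Confirm numerically:
  x=-4.478: |R|=0.81896 <1
  x=-4.180: |R|=0.56409 <1
  x=-2.184: |R|=0.16189 <1
  x=-2.084: |R|=0.15335 <1
  x=-5.184: |R|=1.57468 >1
  x=-4.798: |R|=1.13503 >1
Stable set (-4.6667, 0).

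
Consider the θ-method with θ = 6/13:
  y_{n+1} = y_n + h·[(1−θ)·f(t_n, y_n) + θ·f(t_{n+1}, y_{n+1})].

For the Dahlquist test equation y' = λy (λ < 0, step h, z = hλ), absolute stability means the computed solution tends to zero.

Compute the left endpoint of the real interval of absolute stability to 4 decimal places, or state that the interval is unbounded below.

With y'=λy (z=hλ):
  y_{n+1} = y_n + z·[7/13·y_n + 6/13·y_{n+1}] ⇒ (1 − 6/13z)y_{n+1} = (1 + 7/13z)y_n
  ⇒ R(z) = (1 + 7/13z)/(1 − 6/13z).

Find x<0 with |R(x)|<1.
x=-0.56: |R|=0.5550
R=−1: 1+7/13x = −1+6/13x ⇒ -1/13x=2 ⇒ x=2/(-1/13)=-26.0000
Confirm numerically:
  x=-20.320: |R|=0.95790 <1
  x=-17.674: |R|=0.93006 <1
  x=-12.626: |R|=0.84932 <1
  x=-26.500: |R|=1.00291 >1
  x=-26.408: |R|=1.00238 >1
Interval (-26.0000, 0).

left endpoint -26.0000.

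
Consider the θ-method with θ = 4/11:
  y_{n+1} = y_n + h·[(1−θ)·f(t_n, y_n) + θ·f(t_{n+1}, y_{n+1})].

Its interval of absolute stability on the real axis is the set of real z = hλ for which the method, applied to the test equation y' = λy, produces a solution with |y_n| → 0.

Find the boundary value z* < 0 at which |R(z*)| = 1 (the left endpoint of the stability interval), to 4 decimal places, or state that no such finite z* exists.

On y'=λy, z=hλ:
  y_{n+1} = y_n + z·[7/11·y_n + 4/11·y_{n+1}] ⇒ (1 − 4/11z)y_{n+1} = (1 + 7/11z)y_n
  so R(z) = (1 + 7/11z)/(1 − 4/11z).

Solve |R(x)|<1 on ℝ⁻.
x=-1.04: |R|=0.2454
R=−1: 1+7/11x = −1+4/11x ⇒ -3/11x=2 ⇒ x=2/(-3/11)=-7.3333
Confirm numerically:
  x=-6.768: |R|=0.95545 <1
  x=-4.386: |R|=0.69023 <1
  x=-3.774: |R|=0.59082 <1
  x=-3.077: |R|=0.45216 <1
  x=-7.844: |R|=1.03615 >1
  x=-7.446: |R|=1.00829 >1
  x=-7.404: |R|=1.00522 >1
Interval (-7.3333, 0).

left endpoint -7.3333.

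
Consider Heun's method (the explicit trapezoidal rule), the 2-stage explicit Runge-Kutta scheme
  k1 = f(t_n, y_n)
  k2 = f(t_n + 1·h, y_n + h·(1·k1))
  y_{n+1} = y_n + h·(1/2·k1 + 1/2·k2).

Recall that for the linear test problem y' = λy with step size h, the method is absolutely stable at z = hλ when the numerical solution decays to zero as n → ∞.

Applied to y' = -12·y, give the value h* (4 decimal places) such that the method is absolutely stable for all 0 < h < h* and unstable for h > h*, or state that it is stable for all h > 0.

Test eqn y'=λy, z=hλ:
  order 2, 2-stage ⇒ R(z)=1+z+z^2/2
  (e.g. R(-0.48)=0.63520, |R|=0.63520)

Need |R(x)|<1, x<0.
x=-0.48: |R|=0.6352
|R(-1.3)|=0.5450 |R(-1.25)|=0.5312 |R(-0.99)|=0.5000
Bisect:
  x_lo=-2.5690 |R|=1.7309  x_hi=-0.0852 |R|=0.9184
  mid=-1.32712 |R|=0.55351 →hi
  mid=-1.94807 |R|=0.94942 →hi
  mid=-2.25854 |R|=1.29196 →lo
  mid=-2.10330 |R|=1.10864 →lo
  mid=-2.02568 |R|=1.02601 →lo
  mid=-1.98688 |R|=0.98696 →hi
  mid=-2.00628 |R|=1.00630 →lo
  mid=-1.99658 |R|=0.99658 →hi
  ...
  [-2.00006,-1.99991] ⇒ x*=-2.0000
So |R|<1 on (-2.0000, 0).

(-2.0000,0); λ=-12 ⇒ h* = 0.1667.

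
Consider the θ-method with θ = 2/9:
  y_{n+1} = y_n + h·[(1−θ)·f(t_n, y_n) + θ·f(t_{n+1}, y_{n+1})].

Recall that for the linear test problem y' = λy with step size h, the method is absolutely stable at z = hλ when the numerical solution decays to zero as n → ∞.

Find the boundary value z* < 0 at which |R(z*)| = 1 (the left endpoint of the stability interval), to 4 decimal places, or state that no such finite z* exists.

z* = -3.6000.

With y'=λy (z=hλ):
  y_{n+1} = y_n + z·[7/9·y_n + 2/9·y_{n+1}] ⇒ (1 − 2/9z)y_{n+1} = (1 + 7/9z)y_n
  so R(z) = (1 + 7/9z)/(1 − 2/9z).

Solve |R(x)|<1 on ℝ⁻.
x=-0.36: |R|=0.6667
R=−1: 1+7/9x = −1+2/9x ⇒ -5/9x=2 ⇒ x=2/(-5/9)=-3.6000
Confirm numerically:
  x=-3.131: |R|=0.84635 <1
  x=-2.711: |R|=0.69179 <1
  x=-1.572: |R|=0.16502 <1
  x=-4.113: |R|=1.14890 >1
  x=-3.843: |R|=1.07282 >1
  x=-3.780: |R|=1.05435 >1
Interval (-3.6000, 0).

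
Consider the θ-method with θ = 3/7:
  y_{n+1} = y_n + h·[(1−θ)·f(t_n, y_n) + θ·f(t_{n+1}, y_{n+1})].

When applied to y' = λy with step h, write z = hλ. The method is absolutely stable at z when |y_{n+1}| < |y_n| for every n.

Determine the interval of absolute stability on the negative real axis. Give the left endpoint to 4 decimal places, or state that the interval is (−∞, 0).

Set f=λy, z=hλ:
  y_{n+1} = y_n + z·[4/7·y_n + 3/7·y_{n+1}] ⇒ (1 − 3/7z)y_{n+1} = (1 + 4/7z)y_n
  R(z) = (1 + 4/7z)/(1 − 3/7z).

Need |R(x)|<1, x<0.
x=-0.47: |R|=0.6088
R=−1: 1+4/7x = −1+3/7x ⇒ -1/7x=2 ⇒ x=2/(-1/7)=-14.0000
Confirm numerically:
  x=-10.439: |R|=0.90706 <1
  x=-8.653: |R|=0.83777 <1
  x=-8.159: |R|=0.81444 <1
  x=-14.196: |R|=1.00395 >1
  x=-14.109: |R|=1.00221 >1
Interval (-14.0000, 0).

z∈(-14.0000,0).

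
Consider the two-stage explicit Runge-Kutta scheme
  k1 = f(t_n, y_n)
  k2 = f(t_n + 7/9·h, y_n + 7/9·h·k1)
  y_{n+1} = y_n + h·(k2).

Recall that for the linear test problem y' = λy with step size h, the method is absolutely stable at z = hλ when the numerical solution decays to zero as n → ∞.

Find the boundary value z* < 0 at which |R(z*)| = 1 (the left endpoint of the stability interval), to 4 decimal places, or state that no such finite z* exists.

z* = -1.2857.

With y'=λy (z=hλ):
  k1=λy_n ⇒ h·k1=z·y_n;  k2=λ(1+7/9z)y_n ⇒ h·k2=z(1+7/9z)y_n
  y_{n+1}/y_n = 1 + z(1+7/9z) = 1 + z + 7/9z²
  R(z) = 1 + z + 7/9z².

Boundary: |R(x)|=1, x<0.
x=-1: |R|=0.7778
R=1: x+7/9x²=0 ⇒ x=−9/7=-1.2857; min R=1−1/(4·7/9)=0.6786>−1
Confirm numerically:
  x=-1.258: |R|=0.97288 <1
  x=-1.250: |R|=0.96528 <1
  x=-1.096: |R|=0.83828 <1
  x=-1.842: |R|=1.79697 >1
  x=-1.777: |R|=1.67901 >1
Interval (-1.2857, 0).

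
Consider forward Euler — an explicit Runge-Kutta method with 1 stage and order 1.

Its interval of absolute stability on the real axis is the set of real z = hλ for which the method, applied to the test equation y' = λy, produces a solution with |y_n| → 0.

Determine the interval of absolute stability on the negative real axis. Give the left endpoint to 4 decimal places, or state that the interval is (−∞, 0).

(-2.0000, 0).

On y'=λy, z=hλ:
  order 1, 1-stage ⇒ R(z)=1+z
  (e.g. R(-0.44)=0.56000, |R|=0.56000)

Boundary: |R(x)|=1, x<0.
x=-0.44: |R|=0.5600
|R(-2.11)|=1.1100 |R(-2.06)|=1.0600 |R(-1.12)|=0.1200
Bisect:
  x_lo=-2.4308 |R|=1.4308  x_hi=-0.2314 |R|=0.7686
  mid=-1.33114 |R|=0.33114 →hi
  mid=-1.88099 |R|=0.88099 →hi
  mid=-2.15591 |R|=1.15591 →lo
  mid=-2.01845 |R|=1.01845 →lo
  mid=-1.94972 |R|=0.94972 →hi
  mid=-1.98408 |R|=0.98408 →hi
  mid=-2.00126 |R|=1.00126 →lo
  ...
  [-2.00006,-1.99992] ⇒ x*=-2.0000
So |R|<1 on (-2.0000, 0).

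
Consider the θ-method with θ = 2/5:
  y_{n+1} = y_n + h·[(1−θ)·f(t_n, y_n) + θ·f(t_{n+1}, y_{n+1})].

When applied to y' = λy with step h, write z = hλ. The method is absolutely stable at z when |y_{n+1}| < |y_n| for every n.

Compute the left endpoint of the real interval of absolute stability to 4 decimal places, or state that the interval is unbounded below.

left endpoint -10.0000.

On y'=λy, z=hλ:
  y_{n+1} = y_n + z·[3/5·y_n + 2/5·y_{n+1}] ⇒ (1 − 2/5z)y_{n+1} = (1 + 3/5z)y_n
  ⇒ R(z) = (1 + 3/5z)/(1 − 2/5z).

Solve |R(x)|<1 on ℝ⁻.
x=-0.65: |R|=0.4841
R=−1: 1+3/5x = −1+2/5x ⇒ -1/5x=2 ⇒ x=2/(-1/5)=-10.0000
Confirm numerically:
  x=-9.054: |R|=0.95906 <1
  x=-8.720: |R|=0.94296 <1
  x=-5.203: |R|=0.68863 <1
  x=-4.633: |R|=0.62379 <1
  x=-10.574: |R|=1.02195 >1
  x=-10.464: |R|=1.01790 >1
  x=-10.291: |R|=1.01138 >1
Stable set (-10.0000, 0).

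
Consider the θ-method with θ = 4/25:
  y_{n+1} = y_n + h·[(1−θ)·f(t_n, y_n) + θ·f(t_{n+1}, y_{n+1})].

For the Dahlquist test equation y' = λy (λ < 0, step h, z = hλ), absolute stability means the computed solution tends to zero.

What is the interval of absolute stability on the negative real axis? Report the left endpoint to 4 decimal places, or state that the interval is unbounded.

z∈(-2.9412,0).

Test eqn y'=λy, z=hλ:
  y_{n+1} = y_n + z·[21/25·y_n + 4/25·y_{n+1}] ⇒ (1 − 4/25z)y_{n+1} = (1 + 21/25z)y_n
  Hence R(z) = (1 + 21/25z)/(1 − 4/25z).

Need |R(x)|<1, x<0.
x=-1.5: |R|=0.2097
R=−1: 1+21/25x = −1+4/25x ⇒ -17/25x=2 ⇒ x=2/(-17/25)=-2.9412
Confirm numerically:
  x=-2.576: |R|=0.82416 <1
  x=-1.848: |R|=0.42628 <1
  x=-1.467: |R|=0.18812 <1
  x=-3.342: |R|=1.17760 >1
  x=-3.147: |R|=1.09309 >1
  x=-3.113: |R|=1.07799 >1
Interval (-2.9412, 0).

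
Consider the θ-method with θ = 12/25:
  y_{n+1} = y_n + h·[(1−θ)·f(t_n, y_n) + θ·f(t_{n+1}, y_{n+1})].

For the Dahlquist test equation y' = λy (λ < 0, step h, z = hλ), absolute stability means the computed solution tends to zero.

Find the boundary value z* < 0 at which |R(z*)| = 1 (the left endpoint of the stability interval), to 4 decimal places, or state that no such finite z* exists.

On y'=λy, z=hλ:
  y_{n+1} = y_n + z·[13/25·y_n + 12/25·y_{n+1}] ⇒ (1 − 12/25z)y_{n+1} = (1 + 13/25z)y_n
  ⇒ R(z) = (1 + 13/25z)/(1 − 12/25z).

Boundary: |R(x)|=1, x<0.
x=-1.79: |R|=0.0372
R=−1: 1+13/25x = −1+12/25x ⇒ -1/25x=2 ⇒ x=2/(-1/25)=-50.0000
Confirm numerically:
  x=-41.007: |R|=0.98261 <1
  x=-36.493: |R|=0.97082 <1
  x=-36.441: |R|=0.97067 <1
  x=-25.881: |R|=0.92813 <1
  x=-50.585: |R|=1.00093 >1
  x=-50.527: |R|=1.00083 >1
  x=-50.082: |R|=1.00013 >1
Stable set (-50.0000, 0).

left endpoint -50.0000.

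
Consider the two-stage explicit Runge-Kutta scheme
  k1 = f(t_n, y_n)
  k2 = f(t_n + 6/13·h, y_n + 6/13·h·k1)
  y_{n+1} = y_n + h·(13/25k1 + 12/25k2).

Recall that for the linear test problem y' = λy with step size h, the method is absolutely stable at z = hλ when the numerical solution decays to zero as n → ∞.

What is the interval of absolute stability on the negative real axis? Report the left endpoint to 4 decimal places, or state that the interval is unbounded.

(-4.5139, 0).

Set f=λy, z=hλ:
  k1=λy_n ⇒ h·k1=z·y_n;  k2=λ(1+6/13z)y_n ⇒ h·k2=z(1+6/13z)y_n
  y_{n+1}/y_n = 1 + 13/25z + 12/25z(1+6/13z) = 1 + z + 72/325z²
  Hence R(z) = 1 + z + 72/325z².

Need |R(x)|<1, x<0.
x=-1.23: |R|=0.1052
R=1: x+72/325x²=0 ⇒ x=−325/72=-4.5139; min R=1−1/(4·72/325)=-0.1285>−1
Confirm numerically:
  x=-3.856: |R|=0.43800 <1
  x=-3.685: |R|=0.32332 <1
  x=-3.570: |R|=0.25349 <1
  x=-2.690: |R|=0.08693 <1
  x=-4.976: |R|=1.50942 >1
  x=-4.968: |R|=1.49980 >1
  x=-4.747: |R|=1.24515 >1
Stable set (-4.5139, 0).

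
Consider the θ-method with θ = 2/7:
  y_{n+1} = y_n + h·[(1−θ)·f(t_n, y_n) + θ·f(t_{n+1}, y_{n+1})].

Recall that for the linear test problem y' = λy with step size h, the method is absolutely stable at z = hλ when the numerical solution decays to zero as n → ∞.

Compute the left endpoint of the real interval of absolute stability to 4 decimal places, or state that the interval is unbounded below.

left endpoint -4.6667.

With y'=λy (z=hλ):
  y_{n+1} = y_n + z·[5/7·y_n + 2/7·y_{n+1}] ⇒ (1 − 2/7z)y_{n+1} = (1 + 5/7z)y_n
  R(z) = (1 + 5/7z)/(1 − 2/7z).

Find x<0 with |R(x)|<1.
x=-1.61: |R|=0.1027
R=−1: 1+5/7x = −1+2/7x ⇒ -3/7x=2 ⇒ x=2/(-3/7)=-4.6667
Confirm numerically:
  x=-2.170: |R|=0.33951 <1
  x=-2.148: |R|=0.33109 <1
  x=-2.109: |R|=0.31601 <1
  x=-5.063: |R|=1.06943 >1
  x=-5.040: |R|=1.06557 >1
Stable set (-4.6667, 0).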